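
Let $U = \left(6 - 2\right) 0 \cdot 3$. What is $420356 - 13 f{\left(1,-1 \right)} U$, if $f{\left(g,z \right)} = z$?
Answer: $420356$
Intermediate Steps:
$U = 0$ ($U = \left(6 - 2\right) 0 \cdot 3 = 4 \cdot 0 \cdot 3 = 0 \cdot 3 = 0$)
$420356 - 13 f{\left(1,-1 \right)} U = 420356 - 13 \left(-1\right) 0 = 420356 - \left(-13\right) 0 = 420356 - 0 = 420356 + 0 = 420356$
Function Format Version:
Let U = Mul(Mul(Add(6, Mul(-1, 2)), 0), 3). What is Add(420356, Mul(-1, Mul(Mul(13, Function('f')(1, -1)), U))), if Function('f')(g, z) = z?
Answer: 420356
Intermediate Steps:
U = 0 (U = Mul(Mul(Add(6, -2), 0), 3) = Mul(Mul(4, 0), 3) = Mul(0, 3) = 0)
Add(420356, Mul(-1, Mul(Mul(13, Function('f')(1, -1)), U))) = Add(420356, Mul(-1, Mul(Mul(13, -1), 0))) = Add(420356, Mul(-1, Mul(-13, 0))) = Add(420356, Mul(-1, 0)) = Add(420356, 0) = 420356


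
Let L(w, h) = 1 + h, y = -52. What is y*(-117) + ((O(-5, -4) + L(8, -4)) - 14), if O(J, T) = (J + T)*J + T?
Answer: 6108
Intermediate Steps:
O(J, T) = T + J*(J + T) (O(J, T) = J*(J + T) + T = T + J*(J + T))
y*(-117) + ((O(-5, -4) + L(8, -4)) - 14) = -52*(-117) + (((-4 + (-5)² - 5*(-4)) + (1 - 4)) - 14) = 6084 + (((-4 + 25 + 20) - 3) - 14) = 6084 + ((41 - 3) - 14) = 6084 + (38 - 14) = 6084 + 24 = 6108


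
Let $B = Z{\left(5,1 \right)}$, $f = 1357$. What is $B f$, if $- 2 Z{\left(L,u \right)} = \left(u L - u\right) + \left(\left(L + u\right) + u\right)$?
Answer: $- \frac{14927}{2} \approx -7463.5$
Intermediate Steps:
$Z{\left(L,u \right)} = - \frac{L}{2} - \frac{u}{2} - \frac{L u}{2}$ ($Z{\left(L,u \right)} = - \frac{\left(u L - u\right) + \left(\left(L + u\right) + u\right)}{2} = - \frac{\left(L u - u\right) + \left(L + 2 u\right)}{2} = - \frac{\left(- u + L u\right) + \left(L + 2 u\right)}{2} = - \frac{L + u + L u}{2} = - \frac{L}{2} - \frac{u}{2} - \frac{L u}{2}$)
$B = - \frac{11}{2}$ ($B = \left(- \frac{1}{2}\right) 5 - \frac{1}{2} - \frac{5}{2} \cdot 1 = - \frac{5}{2} - \frac{1}{2} - \frac{5}{2} = - \frac{11}{2} \approx -5.5$)
$B f = \left(- \frac{11}{2}\right) 1357 = - \frac{14927}{2}$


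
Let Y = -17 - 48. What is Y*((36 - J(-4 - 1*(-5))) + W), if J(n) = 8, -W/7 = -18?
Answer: -10010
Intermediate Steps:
W = 126 (W = -7*(-18) = 126)
Y = -65
Y*((36 - J(-4 - 1*(-5))) + W) = -65*((36 - 1*8) + 126) = -65*((36 - 8) + 126) = -65*(28 + 126) = -65*154 = -10010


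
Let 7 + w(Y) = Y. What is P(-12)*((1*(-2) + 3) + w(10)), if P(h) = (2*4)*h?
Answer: -384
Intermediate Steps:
w(Y) = -7 + Y
P(h) = 8*h
P(-12)*((1*(-2) + 3) + w(10)) = (8*(-12))*((1*(-2) + 3) + (-7 + 10)) = -96*((-2 + 3) + 3) = -96*(1 + 3) = -96*4 = -384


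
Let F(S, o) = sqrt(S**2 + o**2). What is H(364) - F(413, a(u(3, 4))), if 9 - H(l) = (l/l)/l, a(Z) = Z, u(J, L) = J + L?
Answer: 3275/364 - 7*sqrt(3482) ≈ -404.06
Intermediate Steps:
H(l) = 9 - 1/l (H(l) = 9 - l/l/l = 9 - 1/l)
H(364) - F(413, a(u(3, 4))) = (9 - 1/364) - sqrt(413**2 + (3 + 4)**2) = (9 - 1*1/364) - sqrt(170569 + 7**2) = (9 - 1/364) - sqrt(170569 + 49) = 3275/364 - sqrt(170618) = 3275/364 - 7*sqrt(3482)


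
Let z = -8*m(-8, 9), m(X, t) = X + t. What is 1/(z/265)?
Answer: -265/8 ≈ -33.125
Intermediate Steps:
z = -8 (z = -8*(-8 + 9) = -8*1 = -8)
1/(z/265) = 1/(-8/265) = -265/8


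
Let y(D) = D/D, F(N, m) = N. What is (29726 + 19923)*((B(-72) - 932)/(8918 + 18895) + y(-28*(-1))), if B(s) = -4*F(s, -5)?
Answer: 1348913681/27813 ≈ 48499.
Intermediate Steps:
y(D) = 1
B(s) = -4*s
(29726 + 19923)*((B(-72) - 932)/(8918 + 18895) + y(-28*(-1))) = (29726 + 19923)*((-4*(-72) - 932)/(8918 + 18895) + 1) = 49649*((288 - 932)/27813 + 1) = 49649*(-644*1/27813 + 1) = 49649*(-644/27813 + 1) = 49649*(27169/27813) = 1348913681/27813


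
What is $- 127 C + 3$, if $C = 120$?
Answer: $-15237$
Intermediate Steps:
$- 127 C + 3 = \left(-127\right) 120 + 3 = -15240 + 3 = -15237$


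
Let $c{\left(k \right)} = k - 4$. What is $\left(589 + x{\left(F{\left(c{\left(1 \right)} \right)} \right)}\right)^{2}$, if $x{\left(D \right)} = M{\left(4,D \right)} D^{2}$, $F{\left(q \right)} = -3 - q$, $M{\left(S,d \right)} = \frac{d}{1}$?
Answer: $346921$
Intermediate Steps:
$M{\left(S,d \right)} = d$ ($M{\left(S,d \right)} = d 1 = d$)
$c{\left(k \right)} = -4 + k$ ($c{\left(k \right)} = k - 4 = -4 + k$)
$x{\left(D \right)} = D^{3}$ ($x{\left(D \right)} = D D^{2} = D^{3}$)
$\left(589 + x{\left(F{\left(c{\left(1 \right)} \right)} \right)}\right)^{2} = \left(589 + \left(-3 - \left(-4 + 1\right)\right)^{3}\right)^{2} = \left(589 + \left(-3 - -3\right)^{3}\right)^{2} = \left(589 + \left(-3 + 3\right)^{3}\right)^{2} = \left(589 + 0^{3}\right)^{2} = \left(589 + 0\right)^{2} = 589^{2} = 346921$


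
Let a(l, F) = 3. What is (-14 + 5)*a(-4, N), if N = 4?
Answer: -27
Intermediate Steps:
(-14 + 5)*a(-4, N) = (-14 + 5)*3 = -9*3 = -27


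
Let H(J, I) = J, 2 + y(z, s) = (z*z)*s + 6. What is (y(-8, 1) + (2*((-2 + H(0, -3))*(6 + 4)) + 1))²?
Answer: 841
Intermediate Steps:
y(z, s) = 4 + s*z² (y(z, s) = -2 + ((z*z)*s + 6) = -2 + (z²*s + 6) = -2 + (s*z² + 6) = -2 + (6 + s*z²) = 4 + s*z²)
(y(-8, 1) + (2*((-2 + H(0, -3))*(6 + 4)) + 1))² = ((4 + 1*(-8)²) + (2*((-2 + 0)*(6 + 4)) + 1))² = ((4 + 1*64) + (2*(-2*10) + 1))² = ((4 + 64) + (2*(-20) + 1))² = (68 + (-40 + 1))² = (68 - 39)² = 29² = 841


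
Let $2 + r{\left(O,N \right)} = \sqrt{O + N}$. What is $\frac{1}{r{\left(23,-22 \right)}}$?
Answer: $-1$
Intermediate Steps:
$r{\left(O,N \right)} = -2 + \sqrt{N + O}$ ($r{\left(O,N \right)} = -2 + \sqrt{O + N} = -2 + \sqrt{N + O}$)
$\frac{1}{r{\left(23,-22 \right)}} = \frac{1}{-2 + \sqrt{-22 + 23}} = \frac{1}{-2 + \sqrt{1}} = \frac{1}{-2 + 1} = \frac{1}{-1} = -1$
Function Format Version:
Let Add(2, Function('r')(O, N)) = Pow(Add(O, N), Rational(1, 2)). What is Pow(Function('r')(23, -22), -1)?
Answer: -1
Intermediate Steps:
Function('r')(O, N) = Add(-2, Pow(Add(N, O), Rational(1, 2))) (Function('r')(O, N) = Add(-2, Pow(Add(O, N), Rational(1, 2))) = Add(-2, Pow(Add(N, O), Rational(1, 2))))
Pow(Function('r')(23, -22), -1) = Pow(Add(-2, Pow(Add(-22, 23), Rational(1, 2))), -1) = Pow(Add(-2, Pow(1, Rational(1, 2))), -1) = Pow(Add(-2, 1), -1) = Pow(-1, -1) = -1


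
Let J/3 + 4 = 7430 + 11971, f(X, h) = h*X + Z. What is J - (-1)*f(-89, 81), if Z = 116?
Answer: 51098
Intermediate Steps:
f(X, h) = 116 + X*h (f(X, h) = h*X + 116 = X*h + 116 = 116 + X*h)
J = 58191 (J = -12 + 3*(7430 + 11971) = -12 + 3*19401 = -12 + 58203 = 58191)
J - (-1)*f(-89, 81) = 58191 - (-1)*(116 - 89*81) = 58191 - (-1)*(116 - 7209) = 58191 - (-1)*(-7093) = 58191 - 1*7093 = 58191 - 7093 = 51098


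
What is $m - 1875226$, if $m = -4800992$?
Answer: $-6676218$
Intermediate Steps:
$m - 1875226 = -4800992 - 1875226 = -6676218$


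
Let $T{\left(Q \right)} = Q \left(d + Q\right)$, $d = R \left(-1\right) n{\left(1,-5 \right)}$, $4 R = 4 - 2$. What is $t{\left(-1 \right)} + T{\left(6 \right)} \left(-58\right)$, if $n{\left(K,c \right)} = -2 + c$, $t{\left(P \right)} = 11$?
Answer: $-3295$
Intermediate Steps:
$R = \frac{1}{2}$ ($R = \frac{4 - 2}{4} = \frac{1}{4} \cdot 2 = \frac{1}{2} \approx 0.5$)
$d = \frac{7}{2}$ ($d = \frac{1}{2} \left(-1\right) \left(-2 - 5\right) = \left(- \frac{1}{2}\right) \left(-7\right) = \frac{7}{2} \approx 3.5$)
$T{\left(Q \right)} = Q \left(\frac{7}{2} + Q\right)$
$t{\left(-1 \right)} + T{\left(6 \right)} \left(-58\right) = 11 + \frac{1}{2} \cdot 6 \left(7 + 2 \cdot 6\right) \left(-58\right) = 11 + \frac{1}{2} \cdot 6 \left(7 + 12\right) \left(-58\right) = 11 + \frac{1}{2} \cdot 6 \cdot 19 \left(-58\right) = 11 + 57 \left(-58\right) = 11 - 3306 = -3295$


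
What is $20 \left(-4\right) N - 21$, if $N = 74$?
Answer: $-5941$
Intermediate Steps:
$20 \left(-4\right) N - 21 = 20 \left(-4\right) 74 - 21 = \left(-80\right) 74 - 21 = -5920 - 21 = -5941$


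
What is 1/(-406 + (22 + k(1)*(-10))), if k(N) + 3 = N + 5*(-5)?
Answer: -1/114 ≈ -0.0087719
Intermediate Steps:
k(N) = -28 + N (k(N) = -3 + (N + 5*(-5)) = -3 + (N - 25) = -3 + (-25 + N) = -28 + N)
1/(-406 + (22 + k(1)*(-10))) = 1/(-406 + (22 + (-28 + 1)*(-10))) = 1/(-406 + (22 - 27*(-10))) = 1/(-406 + (22 + 270)) = 1/(-406 + 292) = 1/(-114) = -1/114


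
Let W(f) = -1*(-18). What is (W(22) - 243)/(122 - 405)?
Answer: 225/283 ≈ 0.79505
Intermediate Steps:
W(f) = 18
(W(22) - 243)/(122 - 405) = (18 - 243)/(122 - 405) = -225/(-283) = -225*(-1/283) = 225/283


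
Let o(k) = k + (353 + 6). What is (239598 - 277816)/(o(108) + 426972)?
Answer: -38218/427439 ≈ -0.089412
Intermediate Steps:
o(k) = 359 + k (o(k) = k + 359 = 359 + k)
(239598 - 277816)/(o(108) + 426972) = (239598 - 277816)/((359 + 108) + 426972) = -38218/(467 + 426972) = -38218/427439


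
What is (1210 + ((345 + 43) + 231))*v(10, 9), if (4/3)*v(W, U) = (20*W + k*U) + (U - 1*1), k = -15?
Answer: 400551/4 ≈ 1.0014e+5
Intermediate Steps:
v(W, U) = -3/4 + 15*W - 21*U/2 (v(W, U) = 3*((20*W - 15*U) + (U - 1*1))/4 = 3*((-15*U + 20*W) + (U - 1))/4 = 3*((-15*U + 20*W) + (-1 + U))/4 = 3*(-1 - 14*U + 20*W)/4 = -3/4 + 15*W - 21*U/2)
(1210 + ((345 + 43) + 231))*v(10, 9) = (1210 + ((345 + 43) + 231))*(-3/4 + 15*10 - 21/2*9) = (1210 + (388 + 231))*(-3/4 + 150 - 189/2) = (1210 + 619)*(219/4) = 1829*(219/4) = 400551/4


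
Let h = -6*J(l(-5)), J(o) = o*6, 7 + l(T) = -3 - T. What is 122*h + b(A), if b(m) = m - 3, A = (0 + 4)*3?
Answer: 21969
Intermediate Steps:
l(T) = -10 - T (l(T) = -7 + (-3 - T) = -10 - T)
J(o) = 6*o
A = 12 (A = 4*3 = 12)
b(m) = -3 + m
h = 180 (h = -36*(-10 - 1*(-5)) = -36*(-10 + 5) = -36*(-5) = -6*(-30) = 180)
122*h + b(A) = 122*180 + (-3 + 12) = 21960 + 9 = 21969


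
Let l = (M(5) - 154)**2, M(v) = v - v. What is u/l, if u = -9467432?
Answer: -2366858/5929 ≈ -399.20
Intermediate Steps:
M(v) = 0
l = 23716 (l = (0 - 154)**2 = (-154)**2 = 23716)
u/l = -9467432/23716 = -9467432*1/23716 = -2366858/5929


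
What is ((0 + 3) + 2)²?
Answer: 25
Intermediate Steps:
((0 + 3) + 2)² = (3 + 2)² = 5² = 25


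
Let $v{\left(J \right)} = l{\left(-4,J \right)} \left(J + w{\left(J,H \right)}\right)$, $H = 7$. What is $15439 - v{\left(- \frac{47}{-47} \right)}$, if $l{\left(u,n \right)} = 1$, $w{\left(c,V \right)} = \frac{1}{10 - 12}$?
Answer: $\frac{30877}{2} \approx 15439.0$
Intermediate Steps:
$w{\left(c,V \right)} = - \frac{1}{2}$ ($w{\left(c,V \right)} = \frac{1}{-2} = - \frac{1}{2}$)
$v{\left(J \right)} = - \frac{1}{2} + J$ ($v{\left(J \right)} = 1 \left(J - \frac{1}{2}\right) = 1 \left(- \frac{1}{2} + J\right) = - \frac{1}{2} + J$)
$15439 - v{\left(- \frac{47}{-47} \right)} = 15439 - \left(- \frac{1}{2} - \frac{47}{-47}\right) = 15439 - \left(- \frac{1}{2} - -1\right) = 15439 - \left(- \frac{1}{2} + 1\right) = 15439 - \frac{1}{2} = \frac{30877}{2}$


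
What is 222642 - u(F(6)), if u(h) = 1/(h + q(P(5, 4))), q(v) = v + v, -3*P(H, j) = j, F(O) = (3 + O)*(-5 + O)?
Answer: 4230195/19 ≈ 2.2264e+5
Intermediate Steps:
F(O) = (-5 + O)*(3 + O)
P(H, j) = -j/3
q(v) = 2*v
u(h) = 1/(-8/3 + h) (u(h) = 1/(h + 2*(-1/3*4)) = 1/(h + 2*(-4/3)) = 1/(h - 8/3) = 1/(-8/3 + h))
222642 - u(F(6)) = 222642 - 3/(-8 + 3*(-15 + 6**2 - 2*6)) = 222642 - 3/(-8 + 3*(-15 + 36 - 12)) = 222642 - 3/(-8 + 3*9) = 222642 - 3/(-8 + 27) = 222642 - 3/19 = 4230195/19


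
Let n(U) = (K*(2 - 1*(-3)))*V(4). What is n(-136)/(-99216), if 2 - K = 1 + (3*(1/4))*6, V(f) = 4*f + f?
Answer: 175/49608 ≈ 0.0035277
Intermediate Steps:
V(f) = 5*f
K = -7/2 (K = 2 - (1 + (3*(1/4))*6) = 2 - (1 + (3*(1*(¼)))*6) = 2 - (1 + (3*(¼))*6) = 2 - (1 + (¾)*6) = 2 - (1 + 9/2) = 2 - 1*11/2 = 2 - 11/2 = -7/2 ≈ -3.5000)
n(U) = -350 (n(U) = (-7*(2 - 1*(-3))/2)*(5*4) = -7*(2 + 3)/2*20 = -7/2*5*20 = -35/2*20 = -350)
n(-136)/(-99216) = -350/(-99216) = -350*(-1/99216) = 175/49608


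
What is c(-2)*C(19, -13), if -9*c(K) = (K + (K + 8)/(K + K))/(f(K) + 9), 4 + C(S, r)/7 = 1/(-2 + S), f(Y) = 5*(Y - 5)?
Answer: 3283/7956 ≈ 0.41264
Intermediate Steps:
f(Y) = -25 + 5*Y (f(Y) = 5*(-5 + Y) = -25 + 5*Y)
C(S, r) = -28 + 7/(-2 + S)
c(K) = -(K + (8 + K)/(2*K))/(9*(-16 + 5*K)) (c(K) = -(K + (K + 8)/(K + K))/(9*((-25 + 5*K) + 9)) = -(K + (8 + K)/((2*K)))/(9*(-16 + 5*K)) = -(K + (8 + K)*(1/(2*K)))/(9*(-16 + 5*K)) = -(K + (8 + K)/(2*K))/(9*(-16 + 5*K)))
c(-2)*C(19, -13) = ((1/18)*(-8 - 1*(-2) - 2*(-2)²)/(-2*(-16 + 5*(-2))))*(7*(9 - 4*19)/(-2 + 19)) = ((1/18)*(-½)*(-8 + 2 - 2*4)/(-16 - 10))*(7*(9 - 76)/17) = ((1/18)*(-½)*(-8 + 2 - 8)/(-26))*(7*(1/17)*(-67)) = ((1/18)*(-½)*(-1/26)*(-14))*(-469/17) = -7/468*(-469/17) = 3283/7956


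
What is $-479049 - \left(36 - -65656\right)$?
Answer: $-544741$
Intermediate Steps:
$-479049 - \left(36 - -65656\right) = -479049 - \left(36 + 65656\right) = -479049 - 65692 = -544741$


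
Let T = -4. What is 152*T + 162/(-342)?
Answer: -11561/19 ≈ -608.47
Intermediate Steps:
152*T + 162/(-342) = 152*(-4) + 162/(-342) = -608 + 162*(-1/342) = -608 - 9/19 = -11561/19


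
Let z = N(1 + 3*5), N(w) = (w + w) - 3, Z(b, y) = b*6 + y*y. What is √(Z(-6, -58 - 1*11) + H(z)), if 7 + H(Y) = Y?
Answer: √4747 ≈ 68.898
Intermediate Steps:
Z(b, y) = y² + 6*b (Z(b, y) = 6*b + y² = y² + 6*b)
N(w) = -3 + 2*w (N(w) = 2*w - 3 = -3 + 2*w)
z = 29 (z = -3 + 2*(1 + 3*5) = -3 + 2*(1 + 15) = -3 + 2*16 = -3 + 32 = 29)
H(Y) = -7 + Y
√(Z(-6, -58 - 1*11) + H(z)) = √(((-58 - 1*11)² + 6*(-6)) + (-7 + 29)) = √(((-58 - 11)² - 36) + 22) = √(((-69)² - 36) + 22) = √((4761 - 36) + 22) = √(4725 + 22) = √4747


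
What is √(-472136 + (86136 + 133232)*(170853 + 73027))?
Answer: 114*√4116574 ≈ 2.3130e+5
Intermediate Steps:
√(-472136 + (86136 + 133232)*(170853 + 73027)) = √(-472136 + 219368*243880) = √(-472136 + 53499467840) = √53498995704 = 114*√4116574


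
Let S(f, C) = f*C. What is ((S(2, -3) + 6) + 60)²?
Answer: 3600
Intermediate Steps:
S(f, C) = C*f
((S(2, -3) + 6) + 60)² = ((-3*2 + 6) + 60)² = ((-6 + 6) + 60)² = (0 + 60)² = 60² = 3600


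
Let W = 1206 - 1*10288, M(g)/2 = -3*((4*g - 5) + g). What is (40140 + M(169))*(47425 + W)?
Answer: 1345839300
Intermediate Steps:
M(g) = 30 - 30*g (M(g) = 2*(-3*((4*g - 5) + g)) = 2*(-3*((-5 + 4*g) + g)) = 2*(-3*(-5 + 5*g)) = 2*(15 - 15*g) = 30 - 30*g)
W = -9082 (W = 1206 - 10288 = -9082)
(40140 + M(169))*(47425 + W) = (40140 + (30 - 30*169))*(47425 - 9082) = (40140 + (30 - 5070))*38343 = (40140 - 5040)*38343 = 35100*38343 = 1345839300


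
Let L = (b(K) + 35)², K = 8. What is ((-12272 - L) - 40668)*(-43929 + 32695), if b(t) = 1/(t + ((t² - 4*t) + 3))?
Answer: 1125131114464/1849 ≈ 6.0851e+8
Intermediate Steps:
b(t) = 1/(3 + t² - 3*t) (b(t) = 1/(t + (3 + t² - 4*t)) = 1/(3 + t² - 3*t))
L = 2268036/1849 (L = (1/(3 + 8² - 3*8) + 35)² = (1/(3 + 64 - 24) + 35)² = (1/43 + 35)² = (1506/43)² = 2268036/1849 ≈ 1226.6)
((-12272 - L) - 40668)*(-43929 + 32695) = ((-12272 - 1*2268036/1849) - 40668)*(-43929 + 32695) = ((-12272 - 2268036/1849) - 40668)*(-11234) = (-24958964/1849 - 40668)*(-11234) = -100154096/1849*(-11234) = 1125131114464/1849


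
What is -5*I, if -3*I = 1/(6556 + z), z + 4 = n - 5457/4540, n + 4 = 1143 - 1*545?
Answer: 22700/97312149 ≈ 0.00023327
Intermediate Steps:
n = 594 (n = -4 + (1143 - 1*545) = -4 + (1143 - 545) = -4 + 598 = 594)
z = 2673143/4540 (z = -4 + (594 - 5457/4540) = -4 + 2691303/4540 = 2673143/4540 ≈ 588.80)
I = -4540/97312149 (I = -1/(3*(6556 + 2673143/4540)) = -1/(3*32437383/4540) = -⅓*4540/32437383 = -4540/97312149 ≈ -4.6654e-5)
-5*I = -5*(-4540/97312149) = 22700/97312149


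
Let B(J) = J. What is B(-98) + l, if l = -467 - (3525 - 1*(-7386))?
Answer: -11476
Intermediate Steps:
l = -11378 (l = -467 - (3525 + 7386) = -467 - 1*10911 = -467 - 10911 = -11378)
B(-98) + l = -98 - 11378 = -11476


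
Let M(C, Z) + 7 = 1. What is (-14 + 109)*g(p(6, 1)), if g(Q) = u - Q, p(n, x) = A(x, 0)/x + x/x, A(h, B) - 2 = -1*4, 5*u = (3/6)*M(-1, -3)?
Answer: 38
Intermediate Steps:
M(C, Z) = -6 (M(C, Z) = -7 + 1 = -6)
u = -⅗ (u = ((3/6)*(-6))/5 = ((3*(⅙))*(-6))/5 = ((½)*(-6))/5 = (⅕)*(-3) = -⅗ ≈ -0.60000)
A(h, B) = -2 (A(h, B) = 2 - 1*4 = 2 - 4 = -2)
p(n, x) = 1 - 2/x (p(n, x) = -2/x + x/x = -2/x + 1 = 1 - 2/x)
g(Q) = -⅗ - Q
(-14 + 109)*g(p(6, 1)) = (-14 + 109)*(-⅗ - (-2 + 1)/1) = 95*(-⅗ - (-1)) = 95*(-⅗ - 1*(-1)) = 95*(-⅗ + 1) = 95*(⅖) = 38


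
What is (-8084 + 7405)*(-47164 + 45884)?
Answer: 869120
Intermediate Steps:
(-8084 + 7405)*(-47164 + 45884) = -679*(-1280) = 869120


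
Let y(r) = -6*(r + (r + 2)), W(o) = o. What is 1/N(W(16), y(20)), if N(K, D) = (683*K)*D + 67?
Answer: -1/2753789 ≈ -3.6314e-7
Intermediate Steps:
y(r) = -12 - 12*r (y(r) = -6*(r + (2 + r)) = -6*(2 + 2*r) = -(12 + 12*r) = -12 - 12*r)
N(K, D) = 67 + 683*D*K (N(K, D) = 683*D*K + 67 = 67 + 683*D*K)
1/N(W(16), y(20)) = 1/(67 + 683*(-12 - 12*20)*16) = 1/(67 + 683*(-12 - 240)*16) = 1/(67 + 683*(-252)*16) = 1/(67 - 2753856) = 1/(-2753789) = -1/2753789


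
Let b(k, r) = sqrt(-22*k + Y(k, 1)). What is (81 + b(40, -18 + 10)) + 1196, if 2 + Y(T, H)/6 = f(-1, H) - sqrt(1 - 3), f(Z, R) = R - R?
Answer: 1277 + sqrt(-892 - 6*I*sqrt(2)) ≈ 1277.1 - 29.867*I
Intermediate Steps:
f(Z, R) = 0
Y(T, H) = -12 - 6*I*sqrt(2) (Y(T, H) = -12 + 6*(0 - sqrt(1 - 3)) = -12 + 6*(0 - sqrt(-2)) = -12 + 6*(0 - I*sqrt(2)) = -12 + 6*(-I*sqrt(2)) = -12 - 6*I*sqrt(2))
b(k, r) = sqrt(-12 - 22*k - 6*I*sqrt(2)) (b(k, r) = sqrt(-22*k + (-12 - 6*I*sqrt(2))) = sqrt(-12 - 22*k - 6*I*sqrt(2)))
(81 + b(40, -18 + 10)) + 1196 = (81 + sqrt(-12 - 22*40 - 6*I*sqrt(2))) + 1196 = (81 + sqrt(-12 - 880 - 6*I*sqrt(2))) + 1196 = (81 + sqrt(-892 - 6*I*sqrt(2))) + 1196 = 1277 + sqrt(-892 - 6*I*sqrt(2))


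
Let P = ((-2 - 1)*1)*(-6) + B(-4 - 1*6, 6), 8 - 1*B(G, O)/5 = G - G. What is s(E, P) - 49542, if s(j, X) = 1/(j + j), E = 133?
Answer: -13178171/266 ≈ -49542.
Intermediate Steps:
B(G, O) = 40 (B(G, O) = 40 - 5*(G - G) = 40 - 5*0 = 40 + 0 = 40)
P = 58 (P = ((-2 - 1)*1)*(-6) + 40 = -3*1*(-6) + 40 = -3*(-6) + 40 = 18 + 40 = 58)
s(j, X) = 1/(2*j)
s(E, P) - 49542 = (½)/133 - 49542 = (½)*(1/133) - 49542 = 1/266 - 49542 = -13178171/266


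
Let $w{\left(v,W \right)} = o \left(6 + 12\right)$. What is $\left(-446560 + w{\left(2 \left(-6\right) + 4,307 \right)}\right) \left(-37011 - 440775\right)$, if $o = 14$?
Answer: $213239714088$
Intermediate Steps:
$w{\left(v,W \right)} = 252$ ($w{\left(v,W \right)} = 14 \left(6 + 12\right) = 14 \cdot 18 = 252$)
$\left(-446560 + w{\left(2 \left(-6\right) + 4,307 \right)}\right) \left(-37011 - 440775\right) = \left(-446560 + 252\right) \left(-37011 - 440775\right) = \left(-446308\right) \left(-477786\right) = 213239714088$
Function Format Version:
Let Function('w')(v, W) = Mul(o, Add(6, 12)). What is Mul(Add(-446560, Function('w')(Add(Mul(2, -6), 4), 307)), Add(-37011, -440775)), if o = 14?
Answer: 213239714088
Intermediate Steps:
Function('w')(v, W) = 252 (Function('w')(v, W) = Mul(14, Add(6, 12)) = Mul(14, 18) = 252)
Mul(Add(-446560, Function('w')(Add(Mul(2, -6), 4), 307)), Add(-37011, -440775)) = Mul(Add(-446560, 252), Add(-37011, -440775)) = Mul(-446308, -477786) = 213239714088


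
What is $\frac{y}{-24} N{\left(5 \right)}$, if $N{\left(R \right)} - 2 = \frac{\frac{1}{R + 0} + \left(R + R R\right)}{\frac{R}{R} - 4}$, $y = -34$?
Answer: $- \frac{2057}{180} \approx -11.428$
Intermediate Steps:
$N{\left(R \right)} = 2 - \frac{R}{3} - \frac{1}{3 R} - \frac{R^{2}}{3}$ ($N{\left(R \right)} = 2 + \frac{\frac{1}{R + 0} + \left(R + R R\right)}{\frac{R}{R} - 4} = 2 + \frac{\frac{1}{R} + \left(R + R^{2}\right)}{1 - 4} = 2 + \frac{R + \frac{1}{R} + R^{2}}{-3} = 2 + \left(R + \frac{1}{R} + R^{2}\right) \left(- \frac{1}{3}\right) = 2 - \left(\frac{R}{3} + \frac{1}{3 R} + \frac{R^{2}}{3}\right) = 2 - \frac{R}{3} - \frac{1}{3 R} - \frac{R^{2}}{3}$)
$\frac{y}{-24} N{\left(5 \right)} = \frac{1}{-24} \left(-34\right) \frac{-1 - 5 \left(-6 + 5 + 5^{2}\right)}{3 \cdot 5} = \left(- \frac{1}{24}\right) \left(-34\right) \frac{1}{3} \cdot \frac{1}{5} \left(-1 - 5 \left(-6 + 5 + 25\right)\right) = \frac{17 \cdot \frac{1}{3} \cdot \frac{1}{5} \left(-1 - 5 \cdot 24\right)}{12} = \frac{17 \cdot \frac{1}{3} \cdot \frac{1}{5} \left(-1 - 120\right)}{12} = \frac{17 \cdot \frac{1}{3} \cdot \frac{1}{5} \left(-121\right)}{12} = \frac{17}{12} \left(- \frac{121}{15}\right) = - \frac{2057}{180}$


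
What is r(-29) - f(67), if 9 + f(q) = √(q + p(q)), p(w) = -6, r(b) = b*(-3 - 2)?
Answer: 154 - √61 ≈ 146.19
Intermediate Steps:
r(b) = -5*b (r(b) = b*(-5) = -5*b)
f(q) = -9 + √(-6 + q) (f(q) = -9 + √(q - 6) = -9 + √(-6 + q))
r(-29) - f(67) = -5*(-29) - (-9 + √(-6 + 67)) = 145 - (-9 + √61) = 145 + (9 - √61) = 154 - √61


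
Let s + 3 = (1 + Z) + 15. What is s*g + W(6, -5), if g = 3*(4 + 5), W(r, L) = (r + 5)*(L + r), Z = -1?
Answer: 335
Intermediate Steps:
W(r, L) = (5 + r)*(L + r)
g = 27 (g = 3*9 = 27)
s = 12 (s = -3 + ((1 - 1) + 15) = -3 + (0 + 15) = -3 + 15 = 12)
s*g + W(6, -5) = 12*27 + (6² + 5*(-5) + 5*6 - 5*6) = 324 + (36 - 25 + 30 - 30) = 324 + 11 = 335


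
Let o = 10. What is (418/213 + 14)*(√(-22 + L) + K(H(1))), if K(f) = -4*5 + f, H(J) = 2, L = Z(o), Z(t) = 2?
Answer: -20400/71 + 6800*I*√5/213 ≈ -287.32 + 71.386*I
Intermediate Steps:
L = 2
K(f) = -20 + f
(418/213 + 14)*(√(-22 + L) + K(H(1))) = (418/213 + 14)*(√(-22 + 2) + (-20 + 2)) = (418*(1/213) + 14)*(√(-20) - 18) = (418/213 + 14)*(2*I*√5 - 18) = 3400*(-18 + 2*I*√5)/213 = -20400/71 + 6800*I*√5/213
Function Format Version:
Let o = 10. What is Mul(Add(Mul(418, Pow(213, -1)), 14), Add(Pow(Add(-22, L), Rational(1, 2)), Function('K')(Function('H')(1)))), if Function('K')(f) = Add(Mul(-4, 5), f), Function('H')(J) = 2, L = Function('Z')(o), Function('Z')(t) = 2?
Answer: Add(Rational(-20400, 71), Mul(Rational(6800, 213), I, Pow(5, Rational(1, 2)))) ≈ Add(-287.32, Mul(71.386, I))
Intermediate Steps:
L = 2
Function('K')(f) = Add(-20, f)
Mul(Add(Mul(418, Pow(213, -1)), 14), Add(Pow(Add(-22, L), Rational(1, 2)), Function('K')(Function('H')(1)))) = Mul(Add(Mul(418, Pow(213, -1)), 14), Add(Pow(Add(-22, 2), Rational(1, 2)), Add(-20, 2))) = Mul(Add(Mul(418, Rational(1, 213)), 14), Add(Pow(-20, Rational(1, 2)), -18)) = Mul(Add(Rational(418, 213), 14), Add(Mul(2, I, Pow(5, Rational(1, 2))), -18)) = Mul(Rational(3400, 213), Add(-18, Mul(2, I, Pow(5, Rational(1, 2))))) = Add(Rational(-20400, 71), Mul(Rational(6800, 213), I, Pow(5, Rational(1, 2))))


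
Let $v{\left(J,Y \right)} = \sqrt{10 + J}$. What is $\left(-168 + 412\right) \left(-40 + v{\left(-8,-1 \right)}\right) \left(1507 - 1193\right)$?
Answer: $-3064640 + 76616 \sqrt{2} \approx -2.9563 \cdot 10^{6}$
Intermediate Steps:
$\left(-168 + 412\right) \left(-40 + v{\left(-8,-1 \right)}\right) \left(1507 - 1193\right) = \left(-168 + 412\right) \left(-40 + \sqrt{10 - 8}\right) \left(1507 - 1193\right) = 244 \left(-40 + \sqrt{2}\right) 314 = \left(-9760 + 244 \sqrt{2}\right) 314 = -3064640 + 76616 \sqrt{2}$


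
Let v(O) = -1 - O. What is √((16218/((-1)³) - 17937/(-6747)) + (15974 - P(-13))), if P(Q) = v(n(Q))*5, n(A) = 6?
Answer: I*√1043675438/2249 ≈ 14.365*I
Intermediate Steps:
P(Q) = -35 (P(Q) = (-1 - 1*6)*5 = (-1 - 6)*5 = -7*5 = -35)
√((16218/((-1)³) - 17937/(-6747)) + (15974 - P(-13))) = √((16218/((-1)³) - 17937/(-6747)) + (15974 - 1*(-35))) = √((16218/(-1) - 17937*(-1/6747)) + (15974 + 35)) = √((16218*(-1) + 5979/2249) + 16009) = √((-16218 + 5979/2249) + 16009) = √(-36468303/2249 + 16009) = √(-464062/2249) = I*√1043675438/2249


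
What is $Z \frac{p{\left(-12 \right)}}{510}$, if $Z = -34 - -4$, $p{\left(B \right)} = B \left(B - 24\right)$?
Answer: $- \frac{432}{17} \approx -25.412$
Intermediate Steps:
$p{\left(B \right)} = B \left(-24 + B\right)$
$Z = -30$ ($Z = -34 + 4 = -30$)
$Z \frac{p{\left(-12 \right)}}{510} = - 30 \frac{\left(-12\right) \left(-24 - 12\right)}{510} = - 30 \left(-12\right) \left(-36\right) \frac{1}{510} = - 30 \cdot 432 \cdot \frac{1}{510} = \left(-30\right) \frac{72}{85} = - \frac{432}{17}$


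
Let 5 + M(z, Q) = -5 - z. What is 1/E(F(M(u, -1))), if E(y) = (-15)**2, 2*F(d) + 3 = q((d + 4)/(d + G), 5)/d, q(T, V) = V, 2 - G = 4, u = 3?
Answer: 1/225 ≈ 0.0044444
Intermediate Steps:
G = -2 (G = 2 - 1*4 = 2 - 4 = -2)
M(z, Q) = -10 - z (M(z, Q) = -5 + (-5 - z) = -10 - z)
F(d) = -3/2 + 5/(2*d) (F(d) = -3/2 + (5/d)/2 = -3/2 + 5/(2*d))
E(y) = 225
1/E(F(M(u, -1))) = 1/225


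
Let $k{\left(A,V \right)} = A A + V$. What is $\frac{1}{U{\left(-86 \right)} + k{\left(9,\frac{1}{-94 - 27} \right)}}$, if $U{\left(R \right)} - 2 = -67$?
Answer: $\frac{121}{1935} \approx 0.062532$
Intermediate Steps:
$U{\left(R \right)} = -65$ ($U{\left(R \right)} = 2 - 67 = -65$)
$k{\left(A,V \right)} = V + A^{2}$ ($k{\left(A,V \right)} = A^{2} + V = V + A^{2}$)
$\frac{1}{U{\left(-86 \right)} + k{\left(9,\frac{1}{-94 - 27} \right)}} = \frac{1}{-65 + \left(\frac{1}{-94 - 27} + 9^{2}\right)} = \frac{1}{-65 + \left(\frac{1}{-121} + 81\right)} = \frac{1}{-65 + \left(- \frac{1}{121} + 81\right)} = \frac{1}{-65 + \frac{9800}{121}} = \frac{1}{\frac{1935}{121}} = \frac{121}{1935}$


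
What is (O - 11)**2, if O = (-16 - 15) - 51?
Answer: 8649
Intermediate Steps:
O = -82 (O = -31 - 51 = -82)
(O - 11)**2 = (-82 - 11)**2 = (-93)**2 = 8649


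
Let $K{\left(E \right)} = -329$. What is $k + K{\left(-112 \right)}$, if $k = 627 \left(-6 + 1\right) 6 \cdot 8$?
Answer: $-150809$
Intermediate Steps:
$k = -150480$ ($k = 627 \left(\left(-5\right) 48\right) = 627 \left(-240\right) = -150480$)
$k + K{\left(-112 \right)} = -150480 - 329 = -150809$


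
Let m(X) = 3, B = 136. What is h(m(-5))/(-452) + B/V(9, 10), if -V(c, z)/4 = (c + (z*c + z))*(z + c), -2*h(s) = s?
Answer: -24523/1872184 ≈ -0.013099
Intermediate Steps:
h(s) = -s/2
V(c, z) = -4*(c + z)*(c + z + c*z) (V(c, z) = -4*(c + (z*c + z))*(z + c) = -4*(c + (c*z + z))*(c + z) = -4*(c + (z + c*z))*(c + z) = -4*(c + z + c*z)*(c + z) = -4*(c + z)*(c + z + c*z))
h(m(-5))/(-452) + B/V(9, 10) = -½*3/(-452) + 136/(-4*9² - 4*10² - 8*9*10 - 4*9*10² - 4*10*9²) = -3/2*(-1/452) + 136/(-4*81 - 4*100 - 720 - 4*9*100 - 4*10*81) = 3/904 + 136/(-324 - 400 - 720 - 3600 - 3240) = 3/904 + 136/(-8284) = 3/904 + 136*(-1/8284) = 3/904 - 34/2071 = -24523/1872184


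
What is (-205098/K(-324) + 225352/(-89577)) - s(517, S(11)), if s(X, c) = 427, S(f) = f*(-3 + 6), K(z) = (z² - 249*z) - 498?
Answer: -1190353734520/2764256643 ≈ -430.62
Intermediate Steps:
K(z) = -498 + z² - 249*z
S(f) = 3*f (S(f) = f*3 = 3*f)
(-205098/K(-324) + 225352/(-89577)) - s(517, S(11)) = (-205098/(-498 + (-324)² - 249*(-324)) + 225352/(-89577)) - 1*427 = (-205098/(-498 + 104976 + 80676) + 225352*(-1/89577)) - 427 = (-205098/185154 - 225352/89577) - 427 = (-205098*1/185154 - 225352/89577) - 427 = (-34183/30859 - 225352/89577) - 427 = -10016147959/2764256643 - 427 = -1190353734520/2764256643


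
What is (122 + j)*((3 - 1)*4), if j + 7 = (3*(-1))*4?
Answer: 824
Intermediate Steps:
j = -19 (j = -7 + (3*(-1))*4 = -7 - 3*4 = -7 - 12 = -19)
(122 + j)*((3 - 1)*4) = (122 - 19)*((3 - 1)*4) = 103*(2*4) = 103*8 = 824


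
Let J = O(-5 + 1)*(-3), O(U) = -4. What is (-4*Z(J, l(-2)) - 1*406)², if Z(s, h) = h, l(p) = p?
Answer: 158404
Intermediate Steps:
J = 12 (J = -4*(-3) = 12)
(-4*Z(J, l(-2)) - 1*406)² = (-4*(-2) - 1*406)² = (8 - 406)² = (-398)² = 158404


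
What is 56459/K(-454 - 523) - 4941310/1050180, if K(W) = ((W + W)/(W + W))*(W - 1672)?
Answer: -2412721427/92730894 ≈ -26.019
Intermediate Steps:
K(W) = -1672 + W (K(W) = ((2*W)/((2*W)))*(-1672 + W) = ((2*W)*(1/(2*W)))*(-1672 + W) = 1*(-1672 + W) = -1672 + W)
56459/K(-454 - 523) - 4941310/1050180 = 56459/(-1672 + (-454 - 523)) - 4941310/1050180 = 56459/(-1672 - 977) - 4941310*1/1050180 = 56459/(-2649) - 494131/105018 = 56459*(-1/2649) - 494131/105018 = -56459/2649 - 494131/105018 = -2412721427/92730894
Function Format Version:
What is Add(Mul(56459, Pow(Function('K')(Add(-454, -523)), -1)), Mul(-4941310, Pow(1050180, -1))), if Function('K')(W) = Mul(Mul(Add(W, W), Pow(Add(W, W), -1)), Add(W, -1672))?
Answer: Rational(-2412721427, 92730894) ≈ -26.019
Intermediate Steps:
Function('K')(W) = Add(-1672, W) (Function('K')(W) = Mul(Mul(Mul(2, W), Pow(Mul(2, W), -1)), Add(-1672, W)) = Mul(Mul(Mul(2, W), Mul(Rational(1, 2), Pow(W, -1))), Add(-1672, W)) = Mul(1, Add(-1672, W)) = Add(-1672, W))
Add(Mul(56459, Pow(Function('K')(Add(-454, -523)), -1)), Mul(-4941310, Pow(1050180, -1))) = Add(Mul(56459, Pow(Add(-1672, Add(-454, -523)), -1)), Mul(-4941310, Pow(1050180, -1))) = Add(Mul(56459, Pow(Add(-1672, -977), -1)), Mul(-4941310, Rational(1, 1050180))) = Add(Mul(56459, Pow(-2649, -1)), Rational(-494131, 105018)) = Add(Mul(56459, Rational(-1, 2649)), Rational(-494131, 105018)) = Add(Rational(-56459, 2649), Rational(-494131, 105018)) = Rational(-2412721427, 92730894)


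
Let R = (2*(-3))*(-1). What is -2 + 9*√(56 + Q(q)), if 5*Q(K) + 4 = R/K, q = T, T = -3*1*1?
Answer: -2 + 9*√1370/5 ≈ 64.624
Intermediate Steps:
T = -3 (T = -3*1 = -3)
q = -3
R = 6 (R = -6*(-1) = 6)
Q(K) = -⅘ + 6/(5*K) (Q(K) = -⅘ + (6/K)/5 = -⅘ + 6/(5*K))
-2 + 9*√(56 + Q(q)) = -2 + 9*√(56 + (⅖)*(3 - 2*(-3))/(-3)) = -2 + 9*√(56 + (⅖)*(-⅓)*(3 + 6)) = -2 + 9*√(56 + (⅖)*(-⅓)*9) = -2 + 9*√(56 - 6/5) = -2 + 9*√(274/5) = -2 + 9*(√1370/5) = -2 + 9*√1370/5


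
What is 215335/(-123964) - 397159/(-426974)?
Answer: -21354514007/26464702468 ≈ -0.80691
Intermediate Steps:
215335/(-123964) - 397159/(-426974) = 215335*(-1/123964) - 397159*(-1/426974) = -215335/123964 + 397159/426974 = -21354514007/26464702468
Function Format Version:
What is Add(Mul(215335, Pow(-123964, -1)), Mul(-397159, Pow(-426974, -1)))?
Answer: Rational(-21354514007, 26464702468) ≈ -0.80691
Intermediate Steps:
Add(Mul(215335, Pow(-123964, -1)), Mul(-397159, Pow(-426974, -1))) = Add(Mul(215335, Rational(-1, 123964)), Mul(-397159, Rational(-1, 426974))) = Add(Rational(-215335, 123964), Rational(397159, 426974)) = Rational(-21354514007, 26464702468)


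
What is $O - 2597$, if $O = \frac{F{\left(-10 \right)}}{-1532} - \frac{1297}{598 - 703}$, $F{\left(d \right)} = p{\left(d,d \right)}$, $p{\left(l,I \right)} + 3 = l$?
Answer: $- \frac{415765051}{160860} \approx -2584.6$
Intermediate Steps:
$p{\left(l,I \right)} = -3 + l$
$F{\left(d \right)} = -3 + d$
$O = \frac{1988369}{160860}$ ($O = \frac{-3 - 10}{-1532} - \frac{1297}{598 - 703} = \left(-13\right) \left(- \frac{1}{1532}\right) - \frac{1297}{-105} = \frac{13}{1532} - - \frac{1297}{105} = \frac{13}{1532} + \frac{1297}{105} = \frac{1988369}{160860} \approx 12.361$)
$O - 2597 = \frac{1988369}{160860} - 2597 = - \frac{415765051}{160860}$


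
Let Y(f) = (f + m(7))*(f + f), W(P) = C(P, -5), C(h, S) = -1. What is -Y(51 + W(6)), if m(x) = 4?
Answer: -5400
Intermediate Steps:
W(P) = -1
Y(f) = 2*f*(4 + f) (Y(f) = (f + 4)*(f + f) = (4 + f)*(2*f) = 2*f*(4 + f))
-Y(51 + W(6)) = -2*(51 - 1)*(4 + (51 - 1)) = -2*50*(4 + 50) = -2*50*54 = -1*5400 = -5400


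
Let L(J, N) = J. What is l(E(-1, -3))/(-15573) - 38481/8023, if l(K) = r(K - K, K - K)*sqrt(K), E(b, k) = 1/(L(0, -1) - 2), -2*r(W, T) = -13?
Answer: -38481/8023 - 13*I*sqrt(2)/62292 ≈ -4.7963 - 0.00029514*I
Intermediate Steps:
r(W, T) = 13/2 (r(W, T) = -1/2*(-13) = 13/2)
E(b, k) = -1/2 (E(b, k) = 1/(0 - 2) = 1/(-2) = -1/2)
l(K) = 13*sqrt(K)/2
l(E(-1, -3))/(-15573) - 38481/8023 = (13*sqrt(-1/2)/2)/(-15573) - 38481/8023 = (13*(I*sqrt(2)/2)/2)*(-1/15573) - 38481*1/8023 = (13*I*sqrt(2)/4)*(-1/15573) - 38481/8023 = -13*I*sqrt(2)/62292 - 38481/8023 = -38481/8023 - 13*I*sqrt(2)/62292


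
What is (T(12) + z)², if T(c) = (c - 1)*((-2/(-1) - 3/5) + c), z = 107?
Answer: 1617984/25 ≈ 64719.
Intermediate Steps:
T(c) = (-1 + c)*(7/5 + c) (T(c) = (-1 + c)*((-2*(-1) - 3*⅕) + c) = (-1 + c)*((2 - ⅗) + c) = (-1 + c)*(7/5 + c))
(T(12) + z)² = ((-7/5 + 12² + (⅖)*12) + 107)² = ((-7/5 + 144 + 24/5) + 107)² = (737/5 + 107)² = (1272/5)² = 1617984/25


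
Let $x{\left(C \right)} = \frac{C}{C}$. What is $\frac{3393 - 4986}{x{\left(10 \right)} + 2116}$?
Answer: $- \frac{1593}{2117} \approx -0.75248$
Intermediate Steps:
$x{\left(C \right)} = 1$
$\frac{3393 - 4986}{x{\left(10 \right)} + 2116} = \frac{3393 - 4986}{1 + 2116} = - \frac{1593}{2117}$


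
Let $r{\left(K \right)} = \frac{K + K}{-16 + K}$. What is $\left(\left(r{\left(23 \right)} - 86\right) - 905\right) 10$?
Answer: $- \frac{68910}{7} \approx -9844.3$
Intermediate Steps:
$r{\left(K \right)} = \frac{2 K}{-16 + K}$
$\left(\left(r{\left(23 \right)} - 86\right) - 905\right) 10 = \left(\left(2 \cdot 23 \frac{1}{-16 + 23} - 86\right) - 905\right) 10 = \left(\left(2 \cdot 23 \cdot \frac{1}{7} - 86\right) - 905\right) 10 = \left(\left(\frac{46}{7} - 86\right) - 905\right) 10 = \left(- \frac{556}{7} - 905\right) 10 = \left(- \frac{6891}{7}\right) 10 = - \frac{68910}{7}$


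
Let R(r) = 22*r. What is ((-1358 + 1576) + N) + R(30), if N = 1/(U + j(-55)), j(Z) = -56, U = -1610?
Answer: 1462747/1666 ≈ 878.00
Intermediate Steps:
N = -1/1666 (N = 1/(-1610 - 56) = 1/(-1666) = -1/1666 ≈ -0.00060024)
((-1358 + 1576) + N) + R(30) = ((-1358 + 1576) - 1/1666) + 22*30 = (218 - 1/1666) + 660 = 363187/1666 + 660 = 1462747/1666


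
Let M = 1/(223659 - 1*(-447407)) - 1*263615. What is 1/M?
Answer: -671066/176903063589 ≈ -3.7934e-6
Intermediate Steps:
M = -176903063589/671066 (M = 1/(223659 + 447407) - 263615 = 1/671066 - 263615 = -176903063589/671066 ≈ -2.6362e+5)
1/M = 1/(-176903063589/671066) = -671066/176903063589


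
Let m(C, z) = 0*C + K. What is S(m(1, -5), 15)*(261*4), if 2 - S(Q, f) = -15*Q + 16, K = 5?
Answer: 63684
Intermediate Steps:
m(C, z) = 5 (m(C, z) = 0*C + 5 = 0 + 5 = 5)
S(Q, f) = -14 + 15*Q (S(Q, f) = 2 - (-15*Q + 16) = 2 - (16 - 15*Q) = 2 + (-16 + 15*Q) = -14 + 15*Q)
S(m(1, -5), 15)*(261*4) = (-14 + 15*5)*(261*4) = (-14 + 75)*1044 = 61*1044 = 63684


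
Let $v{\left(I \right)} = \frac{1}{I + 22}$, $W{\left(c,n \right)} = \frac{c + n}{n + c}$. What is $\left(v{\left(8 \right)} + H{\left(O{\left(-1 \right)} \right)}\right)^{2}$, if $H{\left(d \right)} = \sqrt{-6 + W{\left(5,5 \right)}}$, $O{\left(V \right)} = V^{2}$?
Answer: $- \frac{4499}{900} + \frac{i \sqrt{5}}{15} \approx -4.9989 + 0.14907 i$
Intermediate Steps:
$W{\left(c,n \right)} = 1$ ($W{\left(c,n \right)} = \frac{c + n}{c + n} = 1$)
$v{\left(I \right)} = \frac{1}{22 + I}$
$H{\left(d \right)} = i \sqrt{5}$ ($H{\left(d \right)} = \sqrt{-6 + 1} = \sqrt{-5} = i \sqrt{5}$)
$\left(v{\left(8 \right)} + H{\left(O{\left(-1 \right)} \right)}\right)^{2} = \left(\frac{1}{22 + 8} + i \sqrt{5}\right)^{2} = \left(\frac{1}{30} + i \sqrt{5}\right)^{2}$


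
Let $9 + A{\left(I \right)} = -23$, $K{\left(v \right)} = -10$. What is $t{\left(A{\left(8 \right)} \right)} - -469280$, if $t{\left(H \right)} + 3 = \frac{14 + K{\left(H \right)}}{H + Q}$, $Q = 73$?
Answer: $\frac{19240361}{41} \approx 4.6928 \cdot 10^{5}$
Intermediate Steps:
$A{\left(I \right)} = -32$ ($A{\left(I \right)} = -9 - 23 = -32$)
$t{\left(H \right)} = -3 + \frac{4}{73 + H}$ ($t{\left(H \right)} = -3 + \frac{14 - 10}{H + 73} = -3 + \frac{4}{73 + H}$)
$t{\left(A{\left(8 \right)} \right)} - -469280 = \frac{-215 - -96}{73 - 32} - -469280 = \frac{-215 + 96}{41} + 469280 = \frac{1}{41} \left(-119\right) + 469280 = - \frac{119}{41} + 469280 = \frac{19240361}{41}$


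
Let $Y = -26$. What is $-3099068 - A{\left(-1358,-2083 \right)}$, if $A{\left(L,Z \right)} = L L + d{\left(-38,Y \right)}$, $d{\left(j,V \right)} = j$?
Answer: $-4943194$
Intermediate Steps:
$A{\left(L,Z \right)} = -38 + L^{2}$ ($A{\left(L,Z \right)} = L L - 38 = L^{2} - 38 = -38 + L^{2}$)
$-3099068 - A{\left(-1358,-2083 \right)} = -3099068 - \left(-38 + \left(-1358\right)^{2}\right) = -3099068 - \left(-38 + 1844164\right) = -3099068 - 1844126 = -4943194$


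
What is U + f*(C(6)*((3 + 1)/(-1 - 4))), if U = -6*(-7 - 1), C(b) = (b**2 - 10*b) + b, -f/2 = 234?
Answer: -33456/5 ≈ -6691.2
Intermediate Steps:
f = -468 (f = -2*234 = -468)
C(b) = b**2 - 9*b
U = 48 (U = -6*(-8) = 48)
U + f*(C(6)*((3 + 1)/(-1 - 4))) = 48 - 468*6*(-9 + 6)*(3 + 1)/(-1 - 4) = 48 - 468*6*(-3)*4/(-5) = 48 - (-8424)*4*(-1/5) = 48 - (-8424)*(-4)/5 = 48 - 468*72/5 = 48 - 33696/5 = -33456/5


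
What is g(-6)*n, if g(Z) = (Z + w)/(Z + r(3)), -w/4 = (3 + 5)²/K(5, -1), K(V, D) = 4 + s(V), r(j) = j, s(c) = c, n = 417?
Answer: 43090/9 ≈ 4787.8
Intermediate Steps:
K(V, D) = 4 + V
w = -256/9 (w = -4*(3 + 5)²/(4 + 5) = -4*8²/9 = -256/9 ≈ -28.444)
g(Z) = (-256/9 + Z)/(3 + Z) (g(Z) = (Z - 256/9)/(Z + 3) = (-256/9 + Z)/(3 + Z))
g(-6)*n = ((-256/9 - 6)/(3 - 6))*417 = (-310/9/(-3))*417 = -⅓*(-310/9)*417 = (310/27)*417 = 43090/9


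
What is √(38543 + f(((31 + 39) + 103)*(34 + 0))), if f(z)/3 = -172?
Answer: √38027 ≈ 195.01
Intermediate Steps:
f(z) = -516 (f(z) = 3*(-172) = -516)
√(38543 + f(((31 + 39) + 103)*(34 + 0))) = √(38543 - 516) = √38027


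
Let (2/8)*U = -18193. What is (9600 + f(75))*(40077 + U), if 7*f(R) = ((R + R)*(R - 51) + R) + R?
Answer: -2319710250/7 ≈ -3.3139e+8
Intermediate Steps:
U = -72772 (U = 4*(-18193) = -72772)
f(R) = 2*R/7 + 2*R*(-51 + R)/7 (f(R) = (((R + R)*(R - 51) + R) + R)/7 = (((2*R)*(-51 + R) + R) + R)/7 = ((2*R*(-51 + R) + R) + R)/7 = ((R + 2*R*(-51 + R)) + R)/7 = (2*R + 2*R*(-51 + R))/7 = 2*R/7 + 2*R*(-51 + R)/7)
(9600 + f(75))*(40077 + U) = (9600 + (2/7)*75*(-50 + 75))*(40077 - 72772) = (9600 + (2/7)*75*25)*(-32695) = (9600 + 3750/7)*(-32695) = (70950/7)*(-32695) = -2319710250/7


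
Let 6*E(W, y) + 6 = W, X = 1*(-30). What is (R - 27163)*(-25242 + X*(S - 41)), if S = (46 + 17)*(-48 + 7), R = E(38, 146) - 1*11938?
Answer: -2090758062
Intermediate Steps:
X = -30
E(W, y) = -1 + W/6
R = -35798/3 (R = (-1 + (1/6)*38) - 1*11938 = (-1 + 19/3) - 11938 = 16/3 - 11938 = -35798/3 ≈ -11933.)
S = -2583 (S = 63*(-41) = -2583)
(R - 27163)*(-25242 + X*(S - 41)) = (-35798/3 - 27163)*(-25242 - 30*(-2583 - 41)) = -117287*(-25242 - 30*(-2624))/3 = -117287*(-25242 + 78720)/3 = -117287/3*53478 = -2090758062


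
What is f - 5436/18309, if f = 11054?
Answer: 67460750/6103 ≈ 11054.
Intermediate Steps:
f - 5436/18309 = 11054 - 5436/18309 = 11054 - 5436*1/18309 = 11054 - 1812/6103 = 67460750/6103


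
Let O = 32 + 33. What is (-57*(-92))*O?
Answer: 340860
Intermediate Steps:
O = 65
(-57*(-92))*O = -57*(-92)*65 = 5244*65 = 340860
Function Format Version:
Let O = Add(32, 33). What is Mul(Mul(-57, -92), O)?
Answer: 340860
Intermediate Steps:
O = 65
Mul(Mul(-57, -92), O) = Mul(Mul(-57, -92), 65) = Mul(5244, 65) = 340860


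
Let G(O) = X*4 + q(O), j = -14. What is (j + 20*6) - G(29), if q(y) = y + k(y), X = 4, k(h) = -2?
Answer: 63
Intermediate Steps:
q(y) = -2 + y (q(y) = y - 2 = -2 + y)
G(O) = 14 + O (G(O) = 4*4 + (-2 + O) = 16 + (-2 + O) = 14 + O)
(j + 20*6) - G(29) = (-14 + 20*6) - (14 + 29) = (-14 + 120) - 1*43 = 106 - 43 = 63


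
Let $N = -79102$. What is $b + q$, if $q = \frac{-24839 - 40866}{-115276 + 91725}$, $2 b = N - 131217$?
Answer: $- \frac{4953091359}{47102} \approx -1.0516 \cdot 10^{5}$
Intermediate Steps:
$b = - \frac{210319}{2}$ ($b = \frac{-79102 - 131217}{2} = \frac{1}{2} \left(-210319\right) = - \frac{210319}{2} \approx -1.0516 \cdot 10^{5}$)
$q = \frac{65705}{23551}$ ($q = - \frac{65705}{-23551} = \left(-65705\right) \left(- \frac{1}{23551}\right) = \frac{65705}{23551} \approx 2.7899$)
$b + q = - \frac{210319}{2} + \frac{65705}{23551} = - \frac{4953091359}{47102}$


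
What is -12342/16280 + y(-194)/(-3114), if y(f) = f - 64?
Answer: -259339/384060 ≈ -0.67526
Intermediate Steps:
y(f) = -64 + f
-12342/16280 + y(-194)/(-3114) = -12342/16280 + (-64 - 194)/(-3114) = -12342*1/16280 - 258*(-1/3114) = -561/740 + 43/519 = -259339/384060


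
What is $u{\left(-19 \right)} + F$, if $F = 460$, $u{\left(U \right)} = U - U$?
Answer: $460$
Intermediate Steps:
$u{\left(U \right)} = 0$
$u{\left(-19 \right)} + F = 0 + 460 = 460$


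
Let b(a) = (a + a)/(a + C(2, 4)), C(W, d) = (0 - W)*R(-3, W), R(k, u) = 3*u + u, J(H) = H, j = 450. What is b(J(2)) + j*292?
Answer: 919798/7 ≈ 1.3140e+5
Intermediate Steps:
R(k, u) = 4*u
C(W, d) = -4*W² (C(W, d) = (0 - W)*(4*W) = (-W)*(4*W) = -4*W²)
b(a) = 2*a/(-16 + a) (b(a) = (a + a)/(a - 4*2²) = (2*a)/(a - 4*4) = (2*a)/(a - 16) = (2*a)/(-16 + a) = 2*a/(-16 + a))
b(J(2)) + j*292 = 2*2/(-16 + 2) + 450*292 = 2*2/(-14) + 131400 = 2*2*(-1/14) + 131400 = -2/7 + 131400 = 919798/7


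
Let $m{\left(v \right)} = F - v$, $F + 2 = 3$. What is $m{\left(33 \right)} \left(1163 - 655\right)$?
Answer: $-16256$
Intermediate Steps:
$F = 1$ ($F = -2 + 3 = 1$)
$m{\left(v \right)} = 1 - v$
$m{\left(33 \right)} \left(1163 - 655\right) = \left(1 - 33\right) \left(1163 - 655\right) = \left(1 - 33\right) 508 = \left(-32\right) 508 = -16256$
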